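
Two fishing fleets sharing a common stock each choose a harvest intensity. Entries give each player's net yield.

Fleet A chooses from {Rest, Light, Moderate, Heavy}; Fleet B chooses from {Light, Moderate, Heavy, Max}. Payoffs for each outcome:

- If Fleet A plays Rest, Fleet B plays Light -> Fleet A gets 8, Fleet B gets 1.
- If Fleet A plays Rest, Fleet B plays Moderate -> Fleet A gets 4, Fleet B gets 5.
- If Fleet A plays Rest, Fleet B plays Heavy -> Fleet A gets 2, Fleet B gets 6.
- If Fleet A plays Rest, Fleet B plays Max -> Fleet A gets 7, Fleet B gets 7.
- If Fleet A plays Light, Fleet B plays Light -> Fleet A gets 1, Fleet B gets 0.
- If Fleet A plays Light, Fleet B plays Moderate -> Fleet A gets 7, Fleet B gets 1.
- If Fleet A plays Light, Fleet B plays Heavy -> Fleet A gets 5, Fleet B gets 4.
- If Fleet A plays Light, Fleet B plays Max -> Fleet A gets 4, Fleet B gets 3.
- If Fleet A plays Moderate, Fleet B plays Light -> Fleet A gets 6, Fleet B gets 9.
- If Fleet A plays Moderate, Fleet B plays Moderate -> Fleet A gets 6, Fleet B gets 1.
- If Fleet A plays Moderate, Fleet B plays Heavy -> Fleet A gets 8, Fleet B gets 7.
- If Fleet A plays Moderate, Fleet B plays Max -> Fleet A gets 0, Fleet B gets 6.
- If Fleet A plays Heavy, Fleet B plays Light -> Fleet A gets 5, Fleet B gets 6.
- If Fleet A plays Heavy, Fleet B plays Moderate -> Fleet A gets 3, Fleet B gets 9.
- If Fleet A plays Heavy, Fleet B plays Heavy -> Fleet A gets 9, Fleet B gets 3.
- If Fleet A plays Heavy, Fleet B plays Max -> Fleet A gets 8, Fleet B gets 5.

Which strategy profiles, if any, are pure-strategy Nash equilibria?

none

For each player, find the best response to each opponent profile; mutual best responses are the pure NE.
Fleet A against Light: payoffs 8, 1, 6, 5 → best response Rest.
Fleet A against Moderate: payoffs 4, 7, 6, 3 → best response Light.
Fleet A against Heavy: payoffs 2, 5, 8, 9 → best response Heavy.
Fleet A against Max: payoffs 7, 4, 0, 8 → best response Heavy.
Fleet B against Rest: payoffs 1, 5, 6, 7 → best response Max.
Fleet B against Light: payoffs 0, 1, 4, 3 → best response Heavy.
Fleet B against Moderate: payoffs 9, 1, 7, 6 → best response Light.
Fleet B against Heavy: payoffs 6, 9, 3, 5 → best response Moderate.
No profile is a mutual best response for all players.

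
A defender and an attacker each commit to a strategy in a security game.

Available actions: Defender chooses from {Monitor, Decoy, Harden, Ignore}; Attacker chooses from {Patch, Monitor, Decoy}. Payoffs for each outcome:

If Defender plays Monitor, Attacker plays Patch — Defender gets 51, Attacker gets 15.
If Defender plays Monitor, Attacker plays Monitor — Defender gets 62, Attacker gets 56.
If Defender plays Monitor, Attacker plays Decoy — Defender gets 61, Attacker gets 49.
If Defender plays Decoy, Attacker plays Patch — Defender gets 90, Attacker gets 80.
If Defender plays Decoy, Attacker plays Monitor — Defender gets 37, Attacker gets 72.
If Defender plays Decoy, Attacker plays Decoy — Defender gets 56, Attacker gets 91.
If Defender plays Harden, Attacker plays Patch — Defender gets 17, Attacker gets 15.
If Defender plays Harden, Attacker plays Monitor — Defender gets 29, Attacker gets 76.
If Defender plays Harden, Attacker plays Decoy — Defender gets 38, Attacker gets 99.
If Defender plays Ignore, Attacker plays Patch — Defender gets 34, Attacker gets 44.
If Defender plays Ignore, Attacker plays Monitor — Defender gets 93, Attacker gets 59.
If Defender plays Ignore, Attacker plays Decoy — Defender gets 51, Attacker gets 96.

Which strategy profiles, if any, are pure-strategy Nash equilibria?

For each player, find the best response to each opponent profile; mutual best responses are the pure NE.
Defender against Patch: payoffs 51, 90, 17, 34 → best response Decoy.
Defender against Monitor: payoffs 62, 37, 29, 93 → best response Ignore.
Defender against Decoy: payoffs 61, 56, 38, 51 → best response Monitor.
Attacker against Monitor: payoffs 15, 56, 49 → best response Monitor.
Attacker against Decoy: payoffs 80, 72, 91 → best response Decoy.
Attacker against Harden: payoffs 15, 76, 99 → best response Decoy.
Attacker against Ignore: payoffs 44, 59, 96 → best response Decoy.
No profile is a mutual best response for all players.

There is no pure-strategy Nash equilibrium.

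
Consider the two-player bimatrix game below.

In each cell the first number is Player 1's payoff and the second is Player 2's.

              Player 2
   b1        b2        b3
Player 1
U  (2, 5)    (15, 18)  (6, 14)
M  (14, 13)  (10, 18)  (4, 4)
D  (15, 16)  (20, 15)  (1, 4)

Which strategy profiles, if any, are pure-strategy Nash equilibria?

The unique pure-strategy Nash equilibrium is (D, b1).

(U, b1): Player 1 can switch to M (2 → 14). Not NE.
(U, b2): Player 1 can switch to D (15 → 20). Not NE.
(U, b3): Player 2 can switch to b2 (14 → 18). Not NE.
(M, b1): Player 1 can switch to D (14 → 15). Not NE.
(M, b2): Player 1 can switch to U (10 → 15). Not NE.
(M, b3): Player 1 can switch to U (4 → 6). Not NE.
(D, b1): Player 1 gets 15, best alternative 14; Player 2 gets 16, best alternative 15. No profitable deviation — NE.
(D, b2): Player 2 can switch to b1 (15 → 16). Not NE.
(D, b3): Player 1 can switch to U (1 → 6). Not NE.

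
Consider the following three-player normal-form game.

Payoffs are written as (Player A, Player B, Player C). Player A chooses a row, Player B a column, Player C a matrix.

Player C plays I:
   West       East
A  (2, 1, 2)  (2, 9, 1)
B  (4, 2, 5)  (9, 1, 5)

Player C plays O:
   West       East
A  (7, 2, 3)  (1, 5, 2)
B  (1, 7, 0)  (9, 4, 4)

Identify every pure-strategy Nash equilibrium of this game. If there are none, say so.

Pure NE: (B, West, I)

(A, West, I): Player A can switch to B (2 → 4). Not NE.
(A, West, O): Player B can switch to East (2 → 5). Not NE.
(A, East, I): Player A can switch to B (2 → 9). Not NE.
(A, East, O): Player A can switch to B (1 → 9). Not NE.
(B, West, I): Player A gets 4, best alternative 2; Player B gets 2, best alternative 1; Player C gets 5, best alternative 0. No profitable deviation — NE.
(B, West, O): Player A can switch to A (1 → 7). Not NE.
(B, East, I): Player B can switch to West (1 → 2). Not NE.
(B, East, O): Player B can switch to West (4 → 7). Not NE.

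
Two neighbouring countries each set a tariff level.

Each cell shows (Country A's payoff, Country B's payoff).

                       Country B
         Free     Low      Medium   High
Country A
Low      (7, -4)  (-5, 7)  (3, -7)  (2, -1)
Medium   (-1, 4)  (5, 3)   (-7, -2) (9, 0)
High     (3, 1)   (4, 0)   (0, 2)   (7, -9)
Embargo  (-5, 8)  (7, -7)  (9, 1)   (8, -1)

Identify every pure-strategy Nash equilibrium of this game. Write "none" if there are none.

Country A against Free: payoffs 7, -1, 3, -5 → best response Low.
Country A against Low: payoffs -5, 5, 4, 7 → best response Embargo.
Country A against Medium: payoffs 3, -7, 0, 9 → best response Embargo.
Country A against High: payoffs 2, 9, 7, 8 → best response Medium.
Country B against Low: payoffs -4, 7, -7, -1 → best response Low.
Country B against Medium: payoffs 4, 3, -2, 0 → best response Free.
Country B against High: payoffs 1, 0, 2, -9 → best response Medium.
Country B against Embargo: payoffs 8, -7, 1, -1 → best response Free.
No profile is a mutual best response for all players.

none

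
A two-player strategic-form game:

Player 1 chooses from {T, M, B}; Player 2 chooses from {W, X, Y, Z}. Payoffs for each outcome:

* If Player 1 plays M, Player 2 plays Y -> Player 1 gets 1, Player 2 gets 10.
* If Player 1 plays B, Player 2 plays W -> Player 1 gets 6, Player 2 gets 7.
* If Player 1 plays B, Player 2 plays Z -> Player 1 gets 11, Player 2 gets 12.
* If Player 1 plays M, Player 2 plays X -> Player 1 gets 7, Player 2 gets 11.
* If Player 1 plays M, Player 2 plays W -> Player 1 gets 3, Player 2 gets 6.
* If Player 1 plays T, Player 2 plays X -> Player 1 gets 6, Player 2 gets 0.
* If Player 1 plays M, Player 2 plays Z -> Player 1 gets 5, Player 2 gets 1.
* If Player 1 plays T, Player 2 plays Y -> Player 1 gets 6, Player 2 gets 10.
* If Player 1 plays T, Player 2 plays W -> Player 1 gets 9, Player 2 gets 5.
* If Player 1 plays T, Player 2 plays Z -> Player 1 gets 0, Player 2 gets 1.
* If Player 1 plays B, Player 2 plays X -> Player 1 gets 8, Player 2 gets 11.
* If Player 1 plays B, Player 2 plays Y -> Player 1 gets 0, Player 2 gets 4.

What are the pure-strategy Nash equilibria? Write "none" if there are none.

Pure-strategy Nash equilibria: (T, Y), (B, Z)

Player 1 against W: payoffs 9, 3, 6 → best response T.
Player 1 against X: payoffs 6, 7, 8 → best response B.
Player 1 against Y: payoffs 6, 1, 0 → best response T.
Player 1 against Z: payoffs 0, 5, 11 → best response B.
Player 2 against T: payoffs 5, 0, 10, 1 → best response Y.
Player 2 against M: payoffs 6, 11, 10, 1 → best response X.
Player 2 against B: payoffs 7, 11, 4, 12 → best response Z.
Mutual best responses: (T, Y); (B, Z).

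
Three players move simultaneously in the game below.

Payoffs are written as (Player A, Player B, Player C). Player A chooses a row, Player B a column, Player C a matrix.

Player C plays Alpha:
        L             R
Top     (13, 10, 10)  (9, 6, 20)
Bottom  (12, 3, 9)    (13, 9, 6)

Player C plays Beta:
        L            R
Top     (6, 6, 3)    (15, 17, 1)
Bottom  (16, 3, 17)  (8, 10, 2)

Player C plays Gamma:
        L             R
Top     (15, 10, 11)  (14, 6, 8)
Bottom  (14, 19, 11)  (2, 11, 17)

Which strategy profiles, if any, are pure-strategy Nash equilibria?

(Top, L, Alpha): Player C can switch to Gamma (10 → 11). Not NE.
(Top, L, Beta): Player A can switch to Bottom (6 → 16). Not NE.
(Top, L, Gamma): Player A gets 15, best alternative 14; Player B gets 10, best alternative 6; Player C gets 11, best alternative 10. No profitable deviation — NE.
(Top, R, Alpha): Player A can switch to Bottom (9 → 13). Not NE.
(Top, R, Beta): Player C can switch to Alpha (1 → 20). Not NE.
(Top, R, Gamma): Player B can switch to L (6 → 10). Not NE.
(Bottom, L, Alpha): Player A can switch to Top (12 → 13). Not NE.
(The remaining 5 profiles each have a profitable deviation by the same check.)

Pure NE: (Top, L, Gamma)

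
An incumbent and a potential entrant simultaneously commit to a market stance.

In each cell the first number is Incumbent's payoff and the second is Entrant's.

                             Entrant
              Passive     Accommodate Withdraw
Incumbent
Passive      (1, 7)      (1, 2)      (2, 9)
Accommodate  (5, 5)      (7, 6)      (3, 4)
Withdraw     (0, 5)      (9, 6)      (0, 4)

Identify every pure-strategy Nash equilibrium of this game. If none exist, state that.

Incumbent against Passive: payoffs 1, 5, 0 → best response Accommodate.
Incumbent against Accommodate: payoffs 1, 7, 9 → best response Withdraw.
Incumbent against Withdraw: payoffs 2, 3, 0 → best response Accommodate.
Entrant against Passive: payoffs 7, 2, 9 → best response Withdraw.
Entrant against Accommodate: payoffs 5, 6, 4 → best response Accommodate.
Entrant against Withdraw: payoffs 5, 6, 4 → best response Accommodate.
Mutual best responses: (Withdraw, Accommodate).

Pure NE: (Withdraw, Accommodate)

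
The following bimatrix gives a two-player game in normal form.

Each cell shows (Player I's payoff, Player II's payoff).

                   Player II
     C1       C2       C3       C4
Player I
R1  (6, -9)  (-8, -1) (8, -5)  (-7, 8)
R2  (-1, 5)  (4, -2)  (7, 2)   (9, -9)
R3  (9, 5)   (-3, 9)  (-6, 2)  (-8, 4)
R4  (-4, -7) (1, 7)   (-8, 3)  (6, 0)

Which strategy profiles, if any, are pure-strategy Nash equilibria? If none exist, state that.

none

Player I against C1: payoffs 6, -1, 9, -4 → best response R3.
Player I against C2: payoffs -8, 4, -3, 1 → best response R2.
Player I against C3: payoffs 8, 7, -6, -8 → best response R1.
Player I against C4: payoffs -7, 9, -8, 6 → best response R2.
Player II against R1: payoffs -9, -1, -5, 8 → best response C4.
Player II against R2: payoffs 5, -2, 2, -9 → best response C1.
Player II against R3: payoffs 5, 9, 2, 4 → best response C2.
Player II against R4: payoffs -7, 7, 3, 0 → best response C2.
No profile is a mutual best response for all players.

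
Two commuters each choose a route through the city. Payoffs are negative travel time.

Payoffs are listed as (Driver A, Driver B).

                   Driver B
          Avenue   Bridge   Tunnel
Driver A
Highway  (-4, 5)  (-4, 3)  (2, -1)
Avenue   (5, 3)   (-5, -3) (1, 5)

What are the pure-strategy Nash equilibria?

(Highway, Avenue): Driver A can switch to Avenue (-4 → 5). Not NE.
(Highway, Bridge): Driver B can switch to Avenue (3 → 5). Not NE.
(Highway, Tunnel): Driver B can switch to Avenue (-1 → 5). Not NE.
(Avenue, Avenue): Driver B can switch to Tunnel (3 → 5). Not NE.
(Avenue, Bridge): Driver A can switch to Highway (-5 → -4). Not NE.
(Avenue, Tunnel): Driver A can switch to Highway (1 → 2). Not NE.

This game has no pure Nash equilibrium.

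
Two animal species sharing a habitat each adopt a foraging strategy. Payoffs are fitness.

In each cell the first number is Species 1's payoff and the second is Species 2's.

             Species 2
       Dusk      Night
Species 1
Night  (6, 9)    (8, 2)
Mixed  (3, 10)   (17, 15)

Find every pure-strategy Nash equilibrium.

(Night, Dusk) and (Mixed, Night)

Check each profile: it is a Nash equilibrium iff no player can strictly gain by switching unilaterally.
(Night, Dusk): Species 1 gets 6, best alternative 3; Species 2 gets 9, best alternative 2. No profitable deviation — NE.
(Night, Night): Species 1 can switch to Mixed (8 → 17). Not NE.
(Mixed, Dusk): Species 1 can switch to Night (3 → 6). Not NE.
(Mixed, Night): Species 1 gets 17, best alternative 8; Species 2 gets 15, best alternative 10. No profitable deviation — NE.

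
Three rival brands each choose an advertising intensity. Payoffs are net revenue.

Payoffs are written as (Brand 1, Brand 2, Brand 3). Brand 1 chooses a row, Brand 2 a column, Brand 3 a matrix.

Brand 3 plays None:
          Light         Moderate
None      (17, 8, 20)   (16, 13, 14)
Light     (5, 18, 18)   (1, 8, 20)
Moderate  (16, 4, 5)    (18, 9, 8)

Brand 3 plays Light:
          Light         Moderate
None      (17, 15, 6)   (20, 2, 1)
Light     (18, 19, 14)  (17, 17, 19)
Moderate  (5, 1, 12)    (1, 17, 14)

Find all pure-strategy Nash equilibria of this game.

Brand 1 against (Light, None): payoffs 17, 5, 16 → best response None.
Brand 1 against (Light, Light): payoffs 17, 18, 5 → best response Light.
Brand 1 against (Moderate, None): payoffs 16, 1, 18 → best response Moderate.
Brand 1 against (Moderate, Light): payoffs 20, 17, 1 → best response None.
Brand 2 against (None, None): payoffs 8, 13 → best response Moderate.
Brand 2 against (None, Light): payoffs 15, 2 → best response Light.
Brand 2 against (Light, None): payoffs 18, 8 → best response Light.
Brand 2 against (Light, Light): payoffs 19, 17 → best response Light.
Brand 2 against (Moderate, None): payoffs 4, 9 → best response Moderate.
Brand 2 against (Moderate, Light): payoffs 1, 17 → best response Moderate.
Brand 3 against (None, Light): payoffs 20, 6 → best response None.
Brand 3 against (None, Moderate): payoffs 14, 1 → best response None.
Brand 3 against (Light, Light): payoffs 18, 14 → best response None.
Brand 3 against (Light, Moderate): payoffs 20, 19 → best response None.
Brand 3 against (Moderate, Light): payoffs 5, 12 → best response Light.
Brand 3 against (Moderate, Moderate): payoffs 8, 14 → best response Light.
No profile is a mutual best response for all players.

No pure-strategy Nash equilibrium.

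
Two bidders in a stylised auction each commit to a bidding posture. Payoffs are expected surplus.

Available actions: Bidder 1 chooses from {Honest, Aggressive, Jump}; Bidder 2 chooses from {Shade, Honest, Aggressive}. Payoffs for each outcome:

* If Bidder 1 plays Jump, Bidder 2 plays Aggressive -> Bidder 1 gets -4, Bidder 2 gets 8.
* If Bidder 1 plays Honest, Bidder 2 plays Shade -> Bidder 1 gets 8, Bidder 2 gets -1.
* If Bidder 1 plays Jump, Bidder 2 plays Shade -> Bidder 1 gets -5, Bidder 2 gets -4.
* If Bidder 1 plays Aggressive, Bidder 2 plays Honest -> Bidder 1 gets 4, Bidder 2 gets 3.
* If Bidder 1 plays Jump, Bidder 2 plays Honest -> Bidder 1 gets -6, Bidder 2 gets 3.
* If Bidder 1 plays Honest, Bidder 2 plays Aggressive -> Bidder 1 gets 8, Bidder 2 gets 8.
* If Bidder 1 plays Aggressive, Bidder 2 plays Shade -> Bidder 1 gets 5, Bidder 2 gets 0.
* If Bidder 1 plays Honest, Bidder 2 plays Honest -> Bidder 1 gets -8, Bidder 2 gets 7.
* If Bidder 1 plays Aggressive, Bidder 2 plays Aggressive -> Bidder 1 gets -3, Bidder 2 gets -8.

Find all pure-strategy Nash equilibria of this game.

The pure Nash equilibria are (Honest, Aggressive) and (Aggressive, Honest).

(Honest, Shade): Bidder 2 can switch to Honest (-1 → 7). Not NE.
(Honest, Honest): Bidder 1 can switch to Aggressive (-8 → 4). Not NE.
(Honest, Aggressive): Bidder 1 gets 8, best alternative -3; Bidder 2 gets 8, best alternative 7. No profitable deviation — NE.
(Aggressive, Shade): Bidder 1 can switch to Honest (5 → 8). Not NE.
(Aggressive, Honest): Bidder 1 gets 4, best alternative -6; Bidder 2 gets 3, best alternative 0. No profitable deviation — NE.
(Aggressive, Aggressive): Bidder 1 can switch to Honest (-3 → 8). Not NE.
(Jump, Shade): Bidder 1 can switch to Honest (-5 → 8). Not NE.
(Jump, Honest): Bidder 1 can switch to Aggressive (-6 → 4). Not NE.
(Jump, Aggressive): Bidder 1 can switch to Honest (-4 → 8). Not NE.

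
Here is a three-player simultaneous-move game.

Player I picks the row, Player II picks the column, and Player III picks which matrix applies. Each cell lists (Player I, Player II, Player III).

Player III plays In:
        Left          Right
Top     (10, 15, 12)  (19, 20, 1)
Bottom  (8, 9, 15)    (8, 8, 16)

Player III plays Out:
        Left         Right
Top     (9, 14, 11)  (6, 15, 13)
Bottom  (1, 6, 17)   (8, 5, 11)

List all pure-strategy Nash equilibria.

none

Check each profile: it is a Nash equilibrium iff no player can strictly gain by switching unilaterally.
(Top, Left, In): Player II can switch to Right (15 → 20). Not NE.
(Top, Left, Out): Player II can switch to Right (14 → 15). Not NE.
(Top, Right, In): Player III can switch to Out (1 → 13). Not NE.
(Top, Right, Out): Player I can switch to Bottom (6 → 8). Not NE.
(Bottom, Left, In): Player I can switch to Top (8 → 10). Not NE.
(Bottom, Left, Out): Player I can switch to Top (1 → 9). Not NE.
(Bottom, Right, In): Player I can switch to Top (8 → 19). Not NE.
(Bottom, Right, Out): Player II can switch to Left (5 → 6). Not NE.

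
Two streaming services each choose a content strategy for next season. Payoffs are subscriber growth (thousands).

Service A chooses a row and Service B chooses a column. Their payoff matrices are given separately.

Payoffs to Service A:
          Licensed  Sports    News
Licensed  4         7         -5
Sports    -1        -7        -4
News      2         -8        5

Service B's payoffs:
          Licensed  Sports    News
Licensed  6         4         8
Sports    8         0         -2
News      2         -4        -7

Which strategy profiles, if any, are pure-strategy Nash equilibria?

Service A against Licensed: payoffs 4, -1, 2 → best response Licensed.
Service A against Sports: payoffs 7, -7, -8 → best response Licensed.
Service A against News: payoffs -5, -4, 5 → best response News.
Service B against Licensed: payoffs 6, 4, 8 → best response News.
Service B against Sports: payoffs 8, 0, -2 → best response Licensed.
Service B against News: payoffs 2, -4, -7 → best response Licensed.
No profile is a mutual best response for all players.

none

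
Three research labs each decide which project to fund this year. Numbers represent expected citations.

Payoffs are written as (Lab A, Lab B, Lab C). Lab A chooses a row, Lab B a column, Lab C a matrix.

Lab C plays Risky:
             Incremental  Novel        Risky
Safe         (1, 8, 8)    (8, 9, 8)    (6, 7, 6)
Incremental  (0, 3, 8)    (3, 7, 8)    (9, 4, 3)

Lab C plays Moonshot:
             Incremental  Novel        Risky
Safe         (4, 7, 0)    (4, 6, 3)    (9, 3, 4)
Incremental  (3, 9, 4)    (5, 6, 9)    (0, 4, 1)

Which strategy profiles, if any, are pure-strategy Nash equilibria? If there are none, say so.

Check each profile: it is a Nash equilibrium iff no player can strictly gain by switching unilaterally.
(Safe, Incremental, Risky): Lab B can switch to Novel (8 → 9). Not NE.
(Safe, Incremental, Moonshot): Lab C can switch to Risky (0 → 8). Not NE.
(Safe, Novel, Risky): Lab A gets 8, best alternative 3; Lab B gets 9, best alternative 8; Lab C gets 8, best alternative 3. No profitable deviation — NE.
(Safe, Novel, Moonshot): Lab A can switch to Incremental (4 → 5). Not NE.
(Safe, Risky, Risky): Lab A can switch to Incremental (6 → 9). Not NE.
(Safe, Risky, Moonshot): Lab B can switch to Incremental (3 → 7). Not NE.
(Incremental, Incremental, Risky): Lab A can switch to Safe (0 → 1). Not NE.
(Incremental, Incremental, Moonshot): Lab A can switch to Safe (3 → 4). Not NE.
(Incremental, Novel, Risky): Lab A can switch to Safe (3 → 8). Not NE.
(Incremental, Novel, Moonshot): Lab B can switch to Incremental (6 → 9). Not NE.
(Incremental, Risky, Risky): Lab B can switch to Novel (4 → 7). Not NE.
(The remaining 1 profile has a profitable deviation by the same check.)

The unique pure-strategy Nash equilibrium is (Safe, Novel, Risky).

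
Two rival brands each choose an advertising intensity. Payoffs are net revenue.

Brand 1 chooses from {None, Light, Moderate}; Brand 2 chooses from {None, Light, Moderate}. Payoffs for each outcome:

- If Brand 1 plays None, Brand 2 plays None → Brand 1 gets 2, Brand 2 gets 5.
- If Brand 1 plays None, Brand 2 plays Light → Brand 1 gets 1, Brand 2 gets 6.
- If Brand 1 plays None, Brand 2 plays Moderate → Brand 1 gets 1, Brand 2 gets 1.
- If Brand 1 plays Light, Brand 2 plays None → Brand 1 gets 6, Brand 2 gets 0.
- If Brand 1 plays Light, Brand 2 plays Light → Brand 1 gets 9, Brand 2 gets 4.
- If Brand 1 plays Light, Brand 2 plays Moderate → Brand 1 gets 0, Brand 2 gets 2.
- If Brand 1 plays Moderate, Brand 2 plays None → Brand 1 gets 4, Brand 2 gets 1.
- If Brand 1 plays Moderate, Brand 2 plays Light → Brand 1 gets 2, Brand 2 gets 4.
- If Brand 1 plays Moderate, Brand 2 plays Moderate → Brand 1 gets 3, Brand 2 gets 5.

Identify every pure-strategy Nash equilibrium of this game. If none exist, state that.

Brand 1 against None: payoffs 2, 6, 4 → best response Light.
Brand 1 against Light: payoffs 1, 9, 2 → best response Light.
Brand 1 against Moderate: payoffs 1, 0, 3 → best response Moderate.
Brand 2 against None: payoffs 5, 6, 1 → best response Light.
Brand 2 against Light: payoffs 0, 4, 2 → best response Light.
Brand 2 against Moderate: payoffs 1, 4, 5 → best response Moderate.
Mutual best responses: (Light, Light); (Moderate, Moderate).

Pure-strategy Nash equilibria: (Light, Light), (Moderate, Moderate)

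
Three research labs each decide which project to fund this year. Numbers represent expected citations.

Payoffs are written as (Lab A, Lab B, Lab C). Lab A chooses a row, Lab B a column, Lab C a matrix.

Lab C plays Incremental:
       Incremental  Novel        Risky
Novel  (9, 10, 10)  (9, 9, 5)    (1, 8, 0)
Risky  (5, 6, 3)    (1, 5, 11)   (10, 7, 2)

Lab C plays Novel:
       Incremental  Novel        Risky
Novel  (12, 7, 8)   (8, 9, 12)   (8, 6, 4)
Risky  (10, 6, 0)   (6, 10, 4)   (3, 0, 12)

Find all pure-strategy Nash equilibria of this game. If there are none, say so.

(Novel, Incremental, Incremental): Lab A gets 9, best alternative 5; Lab B gets 10, best alternative 9; Lab C gets 10, best alternative 8. No profitable deviation — NE.
(Novel, Incremental, Novel): Lab B can switch to Novel (7 → 9). Not NE.
(Novel, Novel, Incremental): Lab B can switch to Incremental (9 → 10). Not NE.
(Novel, Novel, Novel): Lab A gets 8, best alternative 6; Lab B gets 9, best alternative 7; Lab C gets 12, best alternative 5. No profitable deviation — NE.
(Novel, Risky, Incremental): Lab A can switch to Risky (1 → 10). Not NE.
(Novel, Risky, Novel): Lab B can switch to Incremental (6 → 7). Not NE.
(Risky, Incremental, Incremental): Lab A can switch to Novel (5 → 9). Not NE.
(Risky, Incremental, Novel): Lab A can switch to Novel (10 → 12). Not NE.
(Risky, Novel, Incremental): Lab A can switch to Novel (1 → 9). Not NE.
(Risky, Novel, Novel): Lab A can switch to Novel (6 → 8). Not NE.
(Risky, Risky, Incremental): Lab C can switch to Novel (2 → 12). Not NE.
(Risky, Risky, Novel): Lab A can switch to Novel (3 → 8). Not NE.

(Novel, Incremental, Incremental); (Novel, Novel, Novel)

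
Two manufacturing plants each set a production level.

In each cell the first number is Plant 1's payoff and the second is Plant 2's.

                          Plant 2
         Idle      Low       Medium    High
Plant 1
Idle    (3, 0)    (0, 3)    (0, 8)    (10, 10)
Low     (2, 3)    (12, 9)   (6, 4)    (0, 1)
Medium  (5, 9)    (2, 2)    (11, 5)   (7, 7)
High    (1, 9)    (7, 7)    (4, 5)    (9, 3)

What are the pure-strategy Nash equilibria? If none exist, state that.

(Idle, Idle): Plant 1 can switch to Medium (3 → 5). Not NE.
(Idle, Low): Plant 1 can switch to Low (0 → 12). Not NE.
(Idle, Medium): Plant 1 can switch to Low (0 → 6). Not NE.
(Idle, High): Plant 1 gets 10, best alternative 9; Plant 2 gets 10, best alternative 8. No profitable deviation — NE.
(Low, Idle): Plant 1 can switch to Idle (2 → 3). Not NE.
(Low, Low): Plant 1 gets 12, best alternative 7; Plant 2 gets 9, best alternative 4. No profitable deviation — NE.
(Low, Medium): Plant 1 can switch to Medium (6 → 11). Not NE.
(Low, High): Plant 1 can switch to Idle (0 → 10). Not NE.
(Medium, Idle): Plant 1 gets 5, best alternative 3; Plant 2 gets 9, best alternative 7. No profitable deviation — NE.
(Medium, Low): Plant 1 can switch to Low (2 → 12). Not NE.
(Medium, Medium): Plant 2 can switch to Idle (5 → 9). Not NE.
(Medium, High): Plant 1 can switch to Idle (7 → 10). Not NE.
(High, Idle): Plant 1 can switch to Idle (1 → 3). Not NE.
(The remaining 3 profiles each have a profitable deviation by the same check.)

Pure-strategy Nash equilibria: (Idle, High) and (Low, Low) and (Medium, Idle)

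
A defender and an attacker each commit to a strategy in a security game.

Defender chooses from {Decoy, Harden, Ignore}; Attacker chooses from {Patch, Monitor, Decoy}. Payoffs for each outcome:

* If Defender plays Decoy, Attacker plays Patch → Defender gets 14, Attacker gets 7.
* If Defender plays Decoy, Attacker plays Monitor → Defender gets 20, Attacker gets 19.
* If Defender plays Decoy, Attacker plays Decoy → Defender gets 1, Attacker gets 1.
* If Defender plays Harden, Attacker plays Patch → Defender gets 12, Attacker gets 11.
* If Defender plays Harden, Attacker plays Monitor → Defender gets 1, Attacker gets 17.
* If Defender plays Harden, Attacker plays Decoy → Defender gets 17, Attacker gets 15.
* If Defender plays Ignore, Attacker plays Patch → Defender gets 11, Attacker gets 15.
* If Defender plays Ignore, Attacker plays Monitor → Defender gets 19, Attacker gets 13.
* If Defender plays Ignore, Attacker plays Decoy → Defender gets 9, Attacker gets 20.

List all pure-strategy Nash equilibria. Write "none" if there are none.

Check each profile: it is a Nash equilibrium iff no player can strictly gain by switching unilaterally.
(Decoy, Patch): Attacker can switch to Monitor (7 → 19). Not NE.
(Decoy, Monitor): Defender gets 20, best alternative 19; Attacker gets 19, best alternative 7. No profitable deviation — NE.
(Decoy, Decoy): Defender can switch to Harden (1 → 17). Not NE.
(Harden, Patch): Defender can switch to Decoy (12 → 14). Not NE.
(Harden, Monitor): Defender can switch to Decoy (1 → 20). Not NE.
(Harden, Decoy): Attacker can switch to Monitor (15 → 17). Not NE.
(Ignore, Patch): Defender can switch to Decoy (11 → 14). Not NE.
(Ignore, Monitor): Defender can switch to Decoy (19 → 20). Not NE.
(Ignore, Decoy): Defender can switch to Harden (9 → 17). Not NE.

The unique pure-strategy Nash equilibrium is (Decoy, Monitor).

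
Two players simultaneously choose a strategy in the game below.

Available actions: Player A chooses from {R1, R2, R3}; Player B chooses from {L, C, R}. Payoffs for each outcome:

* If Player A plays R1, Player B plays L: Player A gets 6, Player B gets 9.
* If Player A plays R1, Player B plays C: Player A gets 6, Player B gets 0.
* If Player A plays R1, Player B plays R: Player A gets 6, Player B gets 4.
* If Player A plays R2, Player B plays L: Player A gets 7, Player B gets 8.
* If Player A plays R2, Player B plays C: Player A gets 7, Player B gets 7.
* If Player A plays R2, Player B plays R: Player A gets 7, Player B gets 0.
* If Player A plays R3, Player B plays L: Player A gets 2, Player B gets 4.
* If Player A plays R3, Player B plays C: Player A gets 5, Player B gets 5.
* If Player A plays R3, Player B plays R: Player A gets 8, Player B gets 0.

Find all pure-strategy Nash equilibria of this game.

(R1, L): Player A can switch to R2 (6 → 7). Not NE.
(R1, C): Player A can switch to R2 (6 → 7). Not NE.
(R1, R): Player A can switch to R2 (6 → 7). Not NE.
(R2, L): Player A gets 7, best alternative 6; Player B gets 8, best alternative 7. No profitable deviation — NE.
(R2, C): Player B can switch to L (7 → 8). Not NE.
(R2, R): Player A can switch to R3 (7 → 8). Not NE.
(R3, L): Player A can switch to R1 (2 → 6). Not NE.
(R3, C): Player A can switch to R1 (5 → 6). Not NE.
(R3, R): Player B can switch to L (0 → 4). Not NE.

The unique pure-strategy Nash equilibrium is (R2, L).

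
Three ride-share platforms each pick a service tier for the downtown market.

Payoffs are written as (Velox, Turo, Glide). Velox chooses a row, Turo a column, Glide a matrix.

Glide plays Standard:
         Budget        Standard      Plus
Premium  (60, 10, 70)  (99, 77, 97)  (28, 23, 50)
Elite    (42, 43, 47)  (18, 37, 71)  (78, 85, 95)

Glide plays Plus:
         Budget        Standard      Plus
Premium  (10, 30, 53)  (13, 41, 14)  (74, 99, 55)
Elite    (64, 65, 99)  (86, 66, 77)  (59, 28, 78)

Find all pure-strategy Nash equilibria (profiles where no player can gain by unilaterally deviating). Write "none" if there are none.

For each strategy profile, look for a profitable unilateral deviation.
(Premium, Budget, Standard): Turo can switch to Standard (10 → 77). Not NE.
(Premium, Budget, Plus): Velox can switch to Elite (10 → 64). Not NE.
(Premium, Standard, Standard): Velox gets 99, best alternative 18; Turo gets 77, best alternative 23; Glide gets 97, best alternative 14. No profitable deviation — NE.
(Premium, Standard, Plus): Velox can switch to Elite (13 → 86). Not NE.
(Premium, Plus, Standard): Velox can switch to Elite (28 → 78). Not NE.
(Premium, Plus, Plus): Velox gets 74, best alternative 59; Turo gets 99, best alternative 41; Glide gets 55, best alternative 50. No profitable deviation — NE.
(Elite, Budget, Standard): Velox can switch to Premium (42 → 60). Not NE.
(Elite, Budget, Plus): Turo can switch to Standard (65 → 66). Not NE.
(Elite, Standard, Standard): Velox can switch to Premium (18 → 99). Not NE.
(Elite, Standard, Plus): Velox gets 86, best alternative 13; Turo gets 66, best alternative 65; Glide gets 77, best alternative 71. No profitable deviation — NE.
(Elite, Plus, Standard): Velox gets 78, best alternative 28; Turo gets 85, best alternative 43; Glide gets 95, best alternative 78. No profitable deviation — NE.
(Elite, Plus, Plus): Velox can switch to Premium (59 → 74). Not NE.

The pure Nash equilibria are (Premium, Standard, Standard), (Premium, Plus, Plus), (Elite, Standard, Plus), (Elite, Plus, Standard).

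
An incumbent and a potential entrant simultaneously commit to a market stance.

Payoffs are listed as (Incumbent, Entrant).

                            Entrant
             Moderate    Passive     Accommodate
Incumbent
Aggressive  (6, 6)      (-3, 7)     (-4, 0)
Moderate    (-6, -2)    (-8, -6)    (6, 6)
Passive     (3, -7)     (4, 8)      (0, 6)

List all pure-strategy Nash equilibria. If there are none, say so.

Incumbent against Moderate: payoffs 6, -6, 3 → best response Aggressive.
Incumbent against Passive: payoffs -3, -8, 4 → best response Passive.
Incumbent against Accommodate: payoffs -4, 6, 0 → best response Moderate.
Entrant against Aggressive: payoffs 6, 7, 0 → best response Passive.
Entrant against Moderate: payoffs -2, -6, 6 → best response Accommodate.
Entrant against Passive: payoffs -7, 8, 6 → best response Passive.
Mutual best responses: (Moderate, Accommodate); (Passive, Passive).

The pure Nash equilibria are (Moderate, Accommodate) and (Passive, Passive).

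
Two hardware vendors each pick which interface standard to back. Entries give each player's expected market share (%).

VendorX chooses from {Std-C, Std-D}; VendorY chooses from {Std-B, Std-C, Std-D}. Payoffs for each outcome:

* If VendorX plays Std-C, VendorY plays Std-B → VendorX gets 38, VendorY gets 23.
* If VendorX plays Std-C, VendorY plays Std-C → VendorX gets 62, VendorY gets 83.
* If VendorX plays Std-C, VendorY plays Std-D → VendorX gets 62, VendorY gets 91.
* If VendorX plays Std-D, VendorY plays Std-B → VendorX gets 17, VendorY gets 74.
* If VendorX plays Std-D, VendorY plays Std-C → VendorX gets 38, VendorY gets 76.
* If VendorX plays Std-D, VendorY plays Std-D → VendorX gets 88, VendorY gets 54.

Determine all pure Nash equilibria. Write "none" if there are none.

No pure-strategy Nash equilibrium.

VendorX against Std-B: payoffs 38, 17 → best response Std-C.
VendorX against Std-C: payoffs 62, 38 → best response Std-C.
VendorX against Std-D: payoffs 62, 88 → best response Std-D.
VendorY against Std-C: payoffs 23, 83, 91 → best response Std-D.
VendorY against Std-D: payoffs 74, 76, 54 → best response Std-C.
No profile is a mutual best response for all players.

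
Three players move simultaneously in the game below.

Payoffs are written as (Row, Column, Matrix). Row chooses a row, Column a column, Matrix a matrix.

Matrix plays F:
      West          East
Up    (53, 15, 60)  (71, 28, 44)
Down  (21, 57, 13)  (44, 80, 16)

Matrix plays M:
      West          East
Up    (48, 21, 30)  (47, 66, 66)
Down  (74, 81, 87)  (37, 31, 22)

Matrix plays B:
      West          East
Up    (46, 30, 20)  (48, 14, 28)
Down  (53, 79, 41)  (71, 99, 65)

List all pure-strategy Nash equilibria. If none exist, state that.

The pure Nash equilibria are (Up, East, M) and (Down, West, M) and (Down, East, B).

Row against (West, F): payoffs 53, 21 → best response Up.
Row against (West, M): payoffs 48, 74 → best response Down.
Row against (West, B): payoffs 46, 53 → best response Down.
Row against (East, F): payoffs 71, 44 → best response Up.
Row against (East, M): payoffs 47, 37 → best response Up.
Row against (East, B): payoffs 48, 71 → best response Down.
Column against (Up, F): payoffs 15, 28 → best response East.
Column against (Up, M): payoffs 21, 66 → best response East.
Column against (Up, B): payoffs 30, 14 → best response West.
Column against (Down, F): payoffs 57, 80 → best response East.
Column against (Down, M): payoffs 81, 31 → best response West.
Column against (Down, B): payoffs 79, 99 → best response East.
Matrix against (Up, West): payoffs 60, 30, 20 → best response F.
Matrix against (Up, East): payoffs 44, 66, 28 → best response M.
Matrix against (Down, West): payoffs 13, 87, 41 → best response M.
Matrix against (Down, East): payoffs 16, 22, 65 → best response B.
Mutual best responses: (Up, East, M); (Down, West, M); (Down, East, B).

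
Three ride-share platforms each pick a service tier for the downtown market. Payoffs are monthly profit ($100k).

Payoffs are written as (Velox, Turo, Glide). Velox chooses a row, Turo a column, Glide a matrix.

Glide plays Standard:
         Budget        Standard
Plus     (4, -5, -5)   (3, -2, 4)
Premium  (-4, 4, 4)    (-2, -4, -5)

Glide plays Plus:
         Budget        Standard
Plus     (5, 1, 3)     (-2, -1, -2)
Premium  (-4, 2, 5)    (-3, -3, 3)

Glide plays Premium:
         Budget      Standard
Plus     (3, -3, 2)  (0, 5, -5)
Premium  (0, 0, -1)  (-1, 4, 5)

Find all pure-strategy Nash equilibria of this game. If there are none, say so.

Pure-strategy Nash equilibria: (Plus, Budget, Plus); (Plus, Standard, Standard)

For each strategy profile, look for a profitable unilateral deviation.
(Plus, Budget, Standard): Turo can switch to Standard (-5 → -2). Not NE.
(Plus, Budget, Plus): Velox gets 5, best alternative -4; Turo gets 1, best alternative -1; Glide gets 3, best alternative 2. No profitable deviation — NE.
(Plus, Budget, Premium): Turo can switch to Standard (-3 → 5). Not NE.
(Plus, Standard, Standard): Velox gets 3, best alternative -2; Turo gets -2, best alternative -5; Glide gets 4, best alternative -2. No profitable deviation — NE.
(Plus, Standard, Plus): Turo can switch to Budget (-1 → 1). Not NE.
(Plus, Standard, Premium): Glide can switch to Standard (-5 → 4). Not NE.
(Premium, Budget, Standard): Velox can switch to Plus (-4 → 4). Not NE.
(Premium, Budget, Plus): Velox can switch to Plus (-4 → 5). Not NE.
(The remaining 4 profiles each have a profitable deviation by the same check.)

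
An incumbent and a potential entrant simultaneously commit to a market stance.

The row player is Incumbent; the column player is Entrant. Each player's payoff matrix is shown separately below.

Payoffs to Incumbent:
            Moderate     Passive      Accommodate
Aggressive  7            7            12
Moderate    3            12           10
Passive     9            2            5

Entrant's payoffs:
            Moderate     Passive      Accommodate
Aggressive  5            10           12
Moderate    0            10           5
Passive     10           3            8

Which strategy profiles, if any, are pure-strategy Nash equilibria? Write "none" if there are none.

Pure-strategy Nash equilibria: (Aggressive, Accommodate) and (Moderate, Passive) and (Passive, Moderate)

(Aggressive, Moderate): Incumbent can switch to Passive (7 → 9). Not NE.
(Aggressive, Passive): Incumbent can switch to Moderate (7 → 12). Not NE.
(Aggressive, Accommodate): Incumbent gets 12, best alternative 10; Entrant gets 12, best alternative 10. No profitable deviation — NE.
(Moderate, Moderate): Incumbent can switch to Aggressive (3 → 7). Not NE.
(Moderate, Passive): Incumbent gets 12, best alternative 7; Entrant gets 10, best alternative 5. No profitable deviation — NE.
(Moderate, Accommodate): Incumbent can switch to Aggressive (10 → 12). Not NE.
(Passive, Moderate): Incumbent gets 9, best alternative 7; Entrant gets 10, best alternative 8. No profitable deviation — NE.
(Passive, Passive): Incumbent can switch to Aggressive (2 → 7). Not NE.
(Passive, Accommodate): Incumbent can switch to Aggressive (5 → 12). Not NE.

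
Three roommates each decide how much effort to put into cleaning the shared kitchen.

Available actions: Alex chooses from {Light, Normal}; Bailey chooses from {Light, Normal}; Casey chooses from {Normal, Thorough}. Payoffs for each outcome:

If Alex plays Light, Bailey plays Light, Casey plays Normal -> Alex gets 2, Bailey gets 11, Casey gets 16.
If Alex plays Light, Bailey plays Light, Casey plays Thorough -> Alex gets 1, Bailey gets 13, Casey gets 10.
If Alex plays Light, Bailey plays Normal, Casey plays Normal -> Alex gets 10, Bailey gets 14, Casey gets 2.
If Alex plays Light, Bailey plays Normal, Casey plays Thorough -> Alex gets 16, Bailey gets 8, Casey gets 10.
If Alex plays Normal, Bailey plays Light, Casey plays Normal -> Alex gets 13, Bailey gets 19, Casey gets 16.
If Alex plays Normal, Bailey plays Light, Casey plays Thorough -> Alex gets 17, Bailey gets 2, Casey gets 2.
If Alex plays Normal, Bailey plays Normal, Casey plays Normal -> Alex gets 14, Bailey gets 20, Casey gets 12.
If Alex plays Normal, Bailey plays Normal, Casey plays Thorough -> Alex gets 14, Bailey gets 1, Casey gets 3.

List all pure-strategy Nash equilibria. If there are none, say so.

Pure NE: (Normal, Normal, Normal)

Alex against (Light, Normal): payoffs 2, 13 → best response Normal.
Alex against (Light, Thorough): payoffs 1, 17 → best response Normal.
Alex against (Normal, Normal): payoffs 10, 14 → best response Normal.
Alex against (Normal, Thorough): payoffs 16, 14 → best response Light.
Bailey against (Light, Normal): payoffs 11, 14 → best response Normal.
Bailey against (Light, Thorough): payoffs 13, 8 → best response Light.
Bailey against (Normal, Normal): payoffs 19, 20 → best response Normal.
Bailey against (Normal, Thorough): payoffs 2, 1 → best response Light.
Casey against (Light, Light): payoffs 16, 10 → best response Normal.
Casey against (Light, Normal): payoffs 2, 10 → best response Thorough.
Casey against (Normal, Light): payoffs 16, 2 → best response Normal.
Casey against (Normal, Normal): payoffs 12, 3 → best response Normal.
Mutual best responses: (Normal, Normal, Normal).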